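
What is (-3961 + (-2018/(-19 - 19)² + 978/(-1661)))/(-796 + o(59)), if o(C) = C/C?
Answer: 1584193209/317799130 ≈ 4.9849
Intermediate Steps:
o(C) = 1
(-3961 + (-2018/(-19 - 19)² + 978/(-1661)))/(-796 + o(59)) = (-3961 + (-2018/(-19 - 19)² + 978/(-1661)))/(-796 + 1) = (-3961 + (-2018/((-38)²) + 978*(-1/1661)))/(-795) = (-3961 + (-2018/1444 - 978/1661))*(-1/795) = (-3961 + (-2018*1/1444 - 978/1661))*(-1/795) = (-3961 + (-1009/722 - 978/1661))*(-1/795) = (-3961 - 2382065/1199242)*(-1/795) = -4752579627/1199242*(-1/795) = 1584193209/317799130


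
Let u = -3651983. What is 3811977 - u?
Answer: 7463960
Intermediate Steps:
3811977 - u = 3811977 - 1*(-3651983) = 3811977 + 3651983 = 7463960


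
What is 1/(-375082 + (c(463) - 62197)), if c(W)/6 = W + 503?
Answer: -1/431483 ≈ -2.3176e-6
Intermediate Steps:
c(W) = 3018 + 6*W (c(W) = 6*(W + 503) = 6*(503 + W) = 3018 + 6*W)
1/(-375082 + (c(463) - 62197)) = 1/(-375082 + ((3018 + 6*463) - 62197)) = 1/(-375082 + ((3018 + 2778) - 62197)) = 1/(-375082 + (5796 - 62197)) = 1/(-375082 - 56401) = 1/(-431483) = -1/431483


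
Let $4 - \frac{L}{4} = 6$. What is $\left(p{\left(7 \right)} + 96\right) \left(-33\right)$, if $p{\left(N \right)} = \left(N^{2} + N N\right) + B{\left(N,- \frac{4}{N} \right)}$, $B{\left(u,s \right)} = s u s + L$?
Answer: $- \frac{43494}{7} \approx -6213.4$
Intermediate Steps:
$L = -8$ ($L = 16 - 24 = -8$)
$B{\left(u,s \right)} = -8 + u s^{2}$ ($B{\left(u,s \right)} = s u s - 8 = u s^{2} - 8 = -8 + u s^{2}$)
$p{\left(N \right)} = -8 + 2 N^{2} + \frac{16}{N}$ ($p{\left(N \right)} = \left(N^{2} + N N\right) + \left(-8 + N \left(- \frac{4}{N}\right)^{2}\right) = \left(N^{2} + N^{2}\right) + \left(-8 + N \frac{16}{N^{2}}\right) = 2 N^{2} - \left(8 - \frac{16}{N}\right) = -8 + 2 N^{2} + \frac{16}{N}$)
$\left(p{\left(7 \right)} + 96\right) \left(-33\right) = \left(\left(-8 + 2 \cdot 7^{2} + \frac{16}{7}\right) + 96\right) \left(-33\right) = \left(\left(-8 + 2 \cdot 49 + 16 \cdot \frac{1}{7}\right) + 96\right) \left(-33\right) = \left(\left(-8 + 98 + \frac{16}{7}\right) + 96\right) \left(-33\right) = \left(\frac{646}{7} + 96\right) \left(-33\right) = \frac{1318}{7} \left(-33\right) = - \frac{43494}{7}$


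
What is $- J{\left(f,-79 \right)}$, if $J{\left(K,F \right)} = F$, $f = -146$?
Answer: $79$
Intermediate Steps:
$- J{\left(f,-79 \right)} = \left(-1\right) \left(-79\right) = 79$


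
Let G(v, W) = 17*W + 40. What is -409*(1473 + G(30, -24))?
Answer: -451945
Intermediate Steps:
G(v, W) = 40 + 17*W
-409*(1473 + G(30, -24)) = -409*(1473 + (40 + 17*(-24))) = -409*(1473 + (40 - 408)) = -409*(1473 - 368) = -409*1105 = -451945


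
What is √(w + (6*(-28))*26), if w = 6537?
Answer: 3*√241 ≈ 46.573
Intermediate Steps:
√(w + (6*(-28))*26) = √(6537 + (6*(-28))*26) = √(6537 - 168*26) = √(6537 - 4368) = √2169 = 3*√241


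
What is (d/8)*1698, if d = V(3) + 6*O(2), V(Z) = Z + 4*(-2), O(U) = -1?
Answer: -9339/4 ≈ -2334.8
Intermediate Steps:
V(Z) = -8 + Z (V(Z) = Z - 8 = -8 + Z)
d = -11 (d = (-8 + 3) + 6*(-1) = -5 - 6 = -11)
(d/8)*1698 = -11/8*1698 = -9339/4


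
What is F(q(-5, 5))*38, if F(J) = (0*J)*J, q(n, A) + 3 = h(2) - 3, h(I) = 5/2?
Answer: 0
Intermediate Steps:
h(I) = 5/2 (h(I) = 5*(1/2) = 5/2)
q(n, A) = -7/2 (q(n, A) = -3 + (5/2 - 3) = -3 - 1/2 = -7/2)
F(J) = 0 (F(J) = 0*J = 0)
F(q(-5, 5))*38 = 0*38 = 0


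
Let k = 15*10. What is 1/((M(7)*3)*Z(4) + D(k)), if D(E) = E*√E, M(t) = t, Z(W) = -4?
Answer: 7/280662 + 125*√6/561324 ≈ 0.00057041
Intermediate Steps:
k = 150
D(E) = E^(3/2)
1/((M(7)*3)*Z(4) + D(k)) = 1/((7*3)*(-4) + 150^(3/2)) = 1/(21*(-4) + 750*√6) = 1/(-84 + 750*√6)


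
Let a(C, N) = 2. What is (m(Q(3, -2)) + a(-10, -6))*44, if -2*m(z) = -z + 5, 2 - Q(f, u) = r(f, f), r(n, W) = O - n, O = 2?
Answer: 44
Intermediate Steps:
r(n, W) = 2 - n
Q(f, u) = f (Q(f, u) = 2 - (2 - f) = 2 + (-2 + f) = f)
m(z) = -5/2 + z/2 (m(z) = -(-z + 5)/2 = -(5 - z)/2 = -5/2 + z/2)
(m(Q(3, -2)) + a(-10, -6))*44 = ((-5/2 + (½)*3) + 2)*44 = ((-5/2 + 3/2) + 2)*44 = (-1 + 2)*44 = 1*44 = 44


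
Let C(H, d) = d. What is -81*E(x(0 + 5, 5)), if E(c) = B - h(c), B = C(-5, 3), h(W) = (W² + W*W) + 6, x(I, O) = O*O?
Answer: 101493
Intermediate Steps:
x(I, O) = O²
h(W) = 6 + 2*W² (h(W) = (W² + W²) + 6 = 2*W² + 6 = 6 + 2*W²)
B = 3
E(c) = -3 - 2*c² (E(c) = 3 - (6 + 2*c²) = 3 + (-6 - 2*c²) = -3 - 2*c²)
-81*E(x(0 + 5, 5)) = -81*(-3 - 2*(5²)²) = -81*(-3 - 2*25²) = -81*(-3 - 2*625) = -81*(-3 - 1250) = -81*(-1253) = 101493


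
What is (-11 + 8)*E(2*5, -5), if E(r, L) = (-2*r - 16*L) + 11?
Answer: -213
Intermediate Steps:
E(r, L) = 11 - 16*L - 2*r (E(r, L) = (-16*L - 2*r) + 11 = 11 - 16*L - 2*r)
(-11 + 8)*E(2*5, -5) = (-11 + 8)*(11 - 16*(-5) - 4*5) = -3*(11 + 80 - 2*10) = -3*(11 + 80 - 20) = -3*71 = -213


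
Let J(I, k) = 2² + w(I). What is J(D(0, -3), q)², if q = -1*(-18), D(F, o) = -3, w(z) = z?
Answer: 1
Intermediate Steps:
q = 18
J(I, k) = 4 + I (J(I, k) = 2² + I = 4 + I)
J(D(0, -3), q)² = (4 - 3)² = 1² = 1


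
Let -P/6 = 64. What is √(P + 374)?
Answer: I*√10 ≈ 3.1623*I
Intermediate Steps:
P = -384 (P = -6*64 = -384)
√(P + 374) = √(-384 + 374) = √(-10) = I*√10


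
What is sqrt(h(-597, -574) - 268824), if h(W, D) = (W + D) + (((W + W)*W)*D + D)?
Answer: I*sqrt(409428101) ≈ 20234.0*I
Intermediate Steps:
h(W, D) = W + 2*D + 2*D*W**2 (h(W, D) = (D + W) + (((2*W)*W)*D + D) = (D + W) + ((2*W**2)*D + D) = (D + W) + (2*D*W**2 + D) = (D + W) + (D + 2*D*W**2) = W + 2*D + 2*D*W**2)
sqrt(h(-597, -574) - 268824) = sqrt((-597 + 2*(-574) + 2*(-574)*(-597)**2) - 268824) = sqrt((-597 - 1148 + 2*(-574)*356409) - 268824) = sqrt((-597 - 1148 - 409157532) - 268824) = sqrt(-409159277 - 268824) = sqrt(-409428101) = I*sqrt(409428101)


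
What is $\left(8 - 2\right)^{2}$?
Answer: $36$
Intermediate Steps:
$\left(8 - 2\right)^{2} = 6^{2} = 36$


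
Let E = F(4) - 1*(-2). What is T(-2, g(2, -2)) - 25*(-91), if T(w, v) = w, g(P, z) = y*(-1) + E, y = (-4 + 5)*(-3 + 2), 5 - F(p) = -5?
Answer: 2273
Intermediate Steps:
F(p) = 10 (F(p) = 5 - 1*(-5) = 5 + 5 = 10)
y = -1 (y = 1*(-1) = -1)
E = 12 (E = 10 - 1*(-2) = 10 + 2 = 12)
g(P, z) = 13 (g(P, z) = -1*(-1) + 12 = 1 + 12 = 13)
T(-2, g(2, -2)) - 25*(-91) = -2 - 25*(-91) = -2 + 2275 = 2273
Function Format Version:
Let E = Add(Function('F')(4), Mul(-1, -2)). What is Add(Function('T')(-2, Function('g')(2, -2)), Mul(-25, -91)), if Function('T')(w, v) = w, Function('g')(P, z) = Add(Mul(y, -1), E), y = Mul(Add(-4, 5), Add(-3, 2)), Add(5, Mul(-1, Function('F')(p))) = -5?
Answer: 2273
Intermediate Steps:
Function('F')(p) = 10 (Function('F')(p) = Add(5, Mul(-1, -5)) = Add(5, 5) = 10)
y = -1 (y = Mul(1, -1) = -1)
E = 12 (E = Add(10, Mul(-1, -2)) = Add(10, 2) = 12)
Function('g')(P, z) = 13 (Function('g')(P, z) = Add(Mul(-1, -1), 12) = Add(1, 12) = 13)
Add(Function('T')(-2, Function('g')(2, -2)), Mul(-25, -91)) = Add(-2, Mul(-25, -91)) = Add(-2, 2275) = 2273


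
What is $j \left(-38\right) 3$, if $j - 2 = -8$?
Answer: $684$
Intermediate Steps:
$j = -6$ ($j = 2 - 8 = -6$)
$j \left(-38\right) 3 = \left(-6\right) \left(-38\right) 3 = 228 \cdot 3 = 684$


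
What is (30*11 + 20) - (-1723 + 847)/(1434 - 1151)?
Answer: 99926/283 ≈ 353.10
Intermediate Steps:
(30*11 + 20) - (-1723 + 847)/(1434 - 1151) = (330 + 20) - (-876)/283 = 350 - (-876)/283 = 350 - 1*(-876/283) = 350 + 876/283 = 99926/283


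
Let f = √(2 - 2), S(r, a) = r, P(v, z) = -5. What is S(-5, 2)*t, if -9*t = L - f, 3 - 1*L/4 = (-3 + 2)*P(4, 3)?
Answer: -40/9 ≈ -4.4444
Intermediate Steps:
f = 0 (f = √0 = 0)
L = -8 (L = 12 - 4*(-3 + 2)*(-5) = 12 - (-4)*(-5) = 12 - 4*5 = 12 - 20 = -8)
t = 8/9 (t = -(-8 - 1*0)/9 = -(-8 + 0)/9 = -⅑*(-8) = 8/9 ≈ 0.88889)
S(-5, 2)*t = -5*8/9 = -40/9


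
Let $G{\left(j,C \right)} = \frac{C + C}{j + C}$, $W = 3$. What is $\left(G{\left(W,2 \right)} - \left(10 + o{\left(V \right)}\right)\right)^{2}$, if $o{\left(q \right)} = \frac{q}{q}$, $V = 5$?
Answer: $\frac{2601}{25} \approx 104.04$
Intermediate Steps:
$o{\left(q \right)} = 1$
$G{\left(j,C \right)} = \frac{2 C}{C + j}$
$\left(G{\left(W,2 \right)} - \left(10 + o{\left(V \right)}\right)\right)^{2} = \left(2 \cdot 2 \frac{1}{2 + 3} - 11\right)^{2} = \left(2 \cdot 2 \cdot \frac{1}{5} - 11\right)^{2} = \left(\frac{4}{5} - 11\right)^{2} = \left(- \frac{51}{5}\right)^{2} = \frac{2601}{25}$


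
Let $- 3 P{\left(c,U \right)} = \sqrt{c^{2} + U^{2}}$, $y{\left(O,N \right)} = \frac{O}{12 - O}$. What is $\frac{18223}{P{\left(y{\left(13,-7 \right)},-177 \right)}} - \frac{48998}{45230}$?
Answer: $- \frac{24499}{22615} - \frac{54669 \sqrt{31498}}{31498} \approx -309.12$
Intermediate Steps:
$P{\left(c,U \right)} = - \frac{\sqrt{U^{2} + c^{2}}}{3}$ ($P{\left(c,U \right)} = - \frac{\sqrt{c^{2} + U^{2}}}{3} = - \frac{\sqrt{U^{2} + c^{2}}}{3}$)
$\frac{18223}{P{\left(y{\left(13,-7 \right)},-177 \right)}} - \frac{48998}{45230} = \frac{18223}{\left(- \frac{1}{3}\right) \sqrt{\left(-177\right)^{2} + \left(\left(-1\right) 13 \frac{1}{-12 + 13}\right)^{2}}} - \frac{48998}{45230} = \frac{18223}{\left(- \frac{1}{3}\right) \sqrt{31329 + \left(\left(-1\right) 13 \cdot 1^{-1}\right)^{2}}} - \frac{24499}{22615} = \frac{18223}{\left(- \frac{1}{3}\right) \sqrt{31329 + \left(\left(-1\right) 13 \cdot 1\right)^{2}}} - \frac{24499}{22615} = \frac{18223}{\left(- \frac{1}{3}\right) \sqrt{31329 + \left(-13\right)^{2}}} - \frac{24499}{22615} = \frac{18223}{\left(- \frac{1}{3}\right) \sqrt{31329 + 169}} - \frac{24499}{22615} = \frac{18223}{\left(- \frac{1}{3}\right) \sqrt{31498}} - \frac{24499}{22615} = 18223 \left(- \frac{3 \sqrt{31498}}{31498}\right) - \frac{24499}{22615} = - \frac{54669 \sqrt{31498}}{31498} - \frac{24499}{22615} = - \frac{24499}{22615} - \frac{54669 \sqrt{31498}}{31498}$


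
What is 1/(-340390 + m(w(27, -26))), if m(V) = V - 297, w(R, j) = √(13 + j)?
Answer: -340687/116067631982 - I*√13/116067631982 ≈ -2.9352e-6 - 3.1064e-11*I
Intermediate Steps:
m(V) = -297 + V
1/(-340390 + m(w(27, -26))) = 1/(-340390 + (-297 + √(13 - 26))) = 1/(-340390 + (-297 + √(-13))) = 1/(-340390 + (-297 + I*√13)) = 1/(-340687 + I*√13)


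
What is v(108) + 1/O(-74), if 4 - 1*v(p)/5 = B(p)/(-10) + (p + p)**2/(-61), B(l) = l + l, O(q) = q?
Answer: 17840451/4514 ≈ 3952.3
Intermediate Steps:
B(l) = 2*l
v(p) = 20 + p + 20*p**2/61 (v(p) = 20 - 5*((2*p)/(-10) + (p + p)**2/(-61)) = 20 - 5*((2*p)*(-1/10) + (2*p)**2*(-1/61)) = 20 - 5*(-p/5 + (4*p**2)*(-1/61)) = 20 - 5*(-p/5 - 4*p**2/61) = 20 - 5*(-4*p**2/61 - p/5) = 20 + (p + 20*p**2/61) = 20 + p + 20*p**2/61)
v(108) + 1/O(-74) = (20 + 108 + (20/61)*108**2) + 1/(-74) = (20 + 108 + (20/61)*11664) - 1/74 = (20 + 108 + 233280/61) - 1/74 = 241088/61 - 1/74 = 17840451/4514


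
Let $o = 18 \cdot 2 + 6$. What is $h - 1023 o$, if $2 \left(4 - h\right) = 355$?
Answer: $- \frac{86279}{2} \approx -43140.0$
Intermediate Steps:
$h = - \frac{347}{2}$ ($h = 4 - \frac{355}{2} = - \frac{347}{2} \approx -173.5$)
$o = 42$ ($o = 36 + 6 = 42$)
$h - 1023 o = - \frac{347}{2} - 42966 = - \frac{86279}{2}$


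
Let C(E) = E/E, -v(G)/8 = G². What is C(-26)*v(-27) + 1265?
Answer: -4567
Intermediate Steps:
v(G) = -8*G²
C(E) = 1
C(-26)*v(-27) + 1265 = 1*(-8*(-27)²) + 1265 = 1*(-8*729) + 1265 = 1*(-5832) + 1265 = -5832 + 1265 = -4567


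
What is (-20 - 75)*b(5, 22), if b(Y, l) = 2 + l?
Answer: -2280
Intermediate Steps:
(-20 - 75)*b(5, 22) = (-20 - 75)*(2 + 22) = -95*24 = -2280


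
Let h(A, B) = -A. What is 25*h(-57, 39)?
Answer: 1425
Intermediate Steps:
25*h(-57, 39) = 25*(-1*(-57)) = 25*57 = 1425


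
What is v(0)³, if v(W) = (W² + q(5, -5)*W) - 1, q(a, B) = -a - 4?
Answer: -1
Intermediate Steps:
q(a, B) = -4 - a
v(W) = -1 + W² - 9*W (v(W) = (W² + (-4 - 1*5)*W) - 1 = (W² + (-4 - 5)*W) - 1 = (W² - 9*W) - 1 = -1 + W² - 9*W)
v(0)³ = (-1 + 0² - 9*0)³ = (-1 + 0 + 0)³ = (-1)³ = -1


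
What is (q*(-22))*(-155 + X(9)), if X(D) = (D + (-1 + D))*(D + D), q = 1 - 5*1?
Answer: 13288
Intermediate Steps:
q = -4 (q = 1 - 5 = -4)
X(D) = 2*D*(-1 + 2*D) (X(D) = (-1 + 2*D)*(2*D) = 2*D*(-1 + 2*D))
(q*(-22))*(-155 + X(9)) = (-4*(-22))*(-155 + 2*9*(-1 + 2*9)) = 88*(-155 + 2*9*(-1 + 18)) = 88*(-155 + 2*9*17) = 88*(-155 + 306) = 88*151 = 13288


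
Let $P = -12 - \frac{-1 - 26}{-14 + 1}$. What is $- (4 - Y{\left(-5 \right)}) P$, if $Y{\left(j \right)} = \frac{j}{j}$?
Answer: $\frac{549}{13} \approx 42.231$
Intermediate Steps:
$Y{\left(j \right)} = 1$
$P = - \frac{183}{13}$ ($P = -12 - - \frac{27}{-13} = -12 - \left(-27\right) \left(- \frac{1}{13}\right) = -12 - \frac{27}{13} = - \frac{183}{13} \approx -14.077$)
$- (4 - Y{\left(-5 \right)}) P = - (4 - 1) \left(- \frac{183}{13}\right) = \left(-1\right) 3 \left(- \frac{183}{13}\right) = \left(-3\right) \left(- \frac{183}{13}\right) = \frac{549}{13}$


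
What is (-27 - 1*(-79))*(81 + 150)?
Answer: 12012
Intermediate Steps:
(-27 - 1*(-79))*(81 + 150) = (-27 + 79)*231 = 52*231 = 12012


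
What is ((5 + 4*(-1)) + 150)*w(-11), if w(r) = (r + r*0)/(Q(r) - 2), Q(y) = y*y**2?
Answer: 1661/1333 ≈ 1.2461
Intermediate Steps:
Q(y) = y**3
w(r) = r/(-2 + r**3) (w(r) = (r + r*0)/(r**3 - 2) = (r + 0)/(-2 + r**3) = r/(-2 + r**3))
((5 + 4*(-1)) + 150)*w(-11) = ((5 + 4*(-1)) + 150)*(-11/(-2 + (-11)**3)) = ((5 - 4) + 150)*(-11/(-2 - 1331)) = (1 + 150)*(-11/(-1333)) = 151*(-11*(-1/1333)) = 151*(11/1333) = 1661/1333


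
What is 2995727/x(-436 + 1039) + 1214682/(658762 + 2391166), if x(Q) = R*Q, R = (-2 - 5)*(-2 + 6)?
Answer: -11627860927/65682378 ≈ -177.03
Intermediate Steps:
R = -28 (R = -7*4 = -28)
x(Q) = -28*Q
2995727/x(-436 + 1039) + 1214682/(658762 + 2391166) = 2995727/((-28*(-436 + 1039))) + 1214682/(658762 + 2391166) = 2995727/((-28*603)) + 1214682/3049928 = 2995727/(-16884) + 1214682*(1/3049928) = 2995727*(-1/16884) + 86763/217852 = -427961/2412 + 86763/217852 = -11627860927/65682378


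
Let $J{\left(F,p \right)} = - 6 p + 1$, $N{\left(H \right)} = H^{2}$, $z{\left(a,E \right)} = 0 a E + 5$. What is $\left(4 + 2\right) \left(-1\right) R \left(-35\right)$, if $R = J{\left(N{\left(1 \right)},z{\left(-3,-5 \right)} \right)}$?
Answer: $-6090$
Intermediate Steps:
$z{\left(a,E \right)} = 5$ ($z{\left(a,E \right)} = 0 E + 5 = 0 + 5 = 5$)
$J{\left(F,p \right)} = 1 - 6 p$
$R = -29$ ($R = 1 - 30 = -29$)
$\left(4 + 2\right) \left(-1\right) R \left(-35\right) = \left(4 + 2\right) \left(-1\right) \left(-29\right) \left(-35\right) = 6 \left(-1\right) \left(-29\right) \left(-35\right) = \left(-6\right) \left(-29\right) \left(-35\right) = 174 \left(-35\right) = -6090$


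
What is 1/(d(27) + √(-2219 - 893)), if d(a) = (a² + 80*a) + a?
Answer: 729/2126542 - I*√778/4253084 ≈ 0.00034281 - 6.5582e-6*I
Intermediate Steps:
d(a) = a² + 81*a
1/(d(27) + √(-2219 - 893)) = 1/(27*(81 + 27) + √(-2219 - 893)) = 1/(27*108 + √(-3112)) = 1/(2916 + 2*I*√778)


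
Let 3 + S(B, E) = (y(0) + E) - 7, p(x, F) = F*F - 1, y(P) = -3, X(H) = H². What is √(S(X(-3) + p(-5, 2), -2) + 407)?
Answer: 14*√2 ≈ 19.799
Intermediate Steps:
p(x, F) = -1 + F² (p(x, F) = F² - 1 = -1 + F²)
S(B, E) = -13 + E (S(B, E) = -3 + ((-3 + E) - 7) = -3 + (-10 + E) = -13 + E)
√(S(X(-3) + p(-5, 2), -2) + 407) = √((-13 - 2) + 407) = √(-15 + 407) = √392 = 14*√2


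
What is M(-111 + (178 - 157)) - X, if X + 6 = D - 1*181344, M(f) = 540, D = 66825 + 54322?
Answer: 60743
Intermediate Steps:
D = 121147
X = -60203 (X = -6 + (121147 - 1*181344) = -6 + (121147 - 181344) = -6 - 60197 = -60203)
M(-111 + (178 - 157)) - X = 540 - 1*(-60203) = 540 + 60203 = 60743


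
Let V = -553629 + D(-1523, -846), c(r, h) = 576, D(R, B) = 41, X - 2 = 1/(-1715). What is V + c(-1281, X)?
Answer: -553012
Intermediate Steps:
X = 3429/1715 (X = 2 + 1/(-1715) = 2 - 1/1715 = 3429/1715 ≈ 1.9994)
V = -553588 (V = -553629 + 41 = -553588)
V + c(-1281, X) = -553588 + 576 = -553012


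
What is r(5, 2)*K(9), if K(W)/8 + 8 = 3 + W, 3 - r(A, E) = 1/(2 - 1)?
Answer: 64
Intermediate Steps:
r(A, E) = 2 (r(A, E) = 3 - 1/(2 - 1) = 3 - 1/1 = 3 - 1*1 = 3 - 1 = 2)
K(W) = -40 + 8*W (K(W) = -64 + 8*(3 + W) = -64 + (24 + 8*W) = -40 + 8*W)
r(5, 2)*K(9) = 2*(-40 + 8*9) = 2*(-40 + 72) = 2*32 = 64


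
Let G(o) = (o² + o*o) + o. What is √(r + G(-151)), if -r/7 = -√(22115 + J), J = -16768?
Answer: √(45451 + 7*√5347) ≈ 214.39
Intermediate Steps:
G(o) = o + 2*o² (G(o) = (o² + o²) + o = 2*o² + o = o + 2*o²)
r = 7*√5347 (r = -(-7)*√(22115 - 16768) = -(-7)*√5347 = 7*√5347 ≈ 511.86)
√(r + G(-151)) = √(7*√5347 - 151*(1 + 2*(-151))) = √(7*√5347 - 151*(1 - 302)) = √(7*√5347 - 151*(-301)) = √(7*√5347 + 45451) = √(45451 + 7*√5347)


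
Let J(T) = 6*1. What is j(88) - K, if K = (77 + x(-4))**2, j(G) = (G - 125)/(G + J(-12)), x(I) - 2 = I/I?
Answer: -601637/94 ≈ -6400.4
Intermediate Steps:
x(I) = 3 (x(I) = 2 + I/I = 2 + 1 = 3)
J(T) = 6
j(G) = (-125 + G)/(6 + G) (j(G) = (G - 125)/(G + 6) = (-125 + G)/(6 + G))
K = 6400 (K = (77 + 3)**2 = 80**2 = 6400)
j(88) - K = (-125 + 88)/(6 + 88) - 1*6400 = -37/94 - 6400 = -601637/94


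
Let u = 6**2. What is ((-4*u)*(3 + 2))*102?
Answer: -73440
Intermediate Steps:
u = 36
((-4*u)*(3 + 2))*102 = ((-4*36)*(3 + 2))*102 = -144*5*102 = -720*102 = -73440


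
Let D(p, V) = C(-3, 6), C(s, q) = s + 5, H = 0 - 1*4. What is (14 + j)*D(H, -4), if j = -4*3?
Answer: 4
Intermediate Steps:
H = -4 (H = 0 - 4 = -4)
j = -12
C(s, q) = 5 + s
D(p, V) = 2 (D(p, V) = 5 - 3 = 2)
(14 + j)*D(H, -4) = (14 - 12)*2 = 2*2 = 4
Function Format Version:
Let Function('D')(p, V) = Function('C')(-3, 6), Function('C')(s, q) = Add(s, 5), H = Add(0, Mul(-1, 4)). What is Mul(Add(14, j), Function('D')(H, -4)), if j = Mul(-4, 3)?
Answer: 4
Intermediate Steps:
H = -4 (H = Add(0, -4) = -4)
j = -12
Function('C')(s, q) = Add(5, s)
Function('D')(p, V) = 2 (Function('D')(p, V) = Add(5, -3) = 2)
Mul(Add(14, j), Function('D')(H, -4)) = Mul(Add(14, -12), 2) = Mul(2, 2) = 4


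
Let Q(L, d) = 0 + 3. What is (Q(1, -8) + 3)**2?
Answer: 36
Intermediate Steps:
Q(L, d) = 3
(Q(1, -8) + 3)**2 = (3 + 3)**2 = 6**2 = 36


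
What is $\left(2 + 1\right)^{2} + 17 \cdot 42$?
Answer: $723$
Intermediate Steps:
$\left(2 + 1\right)^{2} + 17 \cdot 42 = 3^{2} + 714 = 9 + 714 = 723$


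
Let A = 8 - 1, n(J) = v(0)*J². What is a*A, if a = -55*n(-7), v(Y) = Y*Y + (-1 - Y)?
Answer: 18865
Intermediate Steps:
v(Y) = -1 + Y² - Y (v(Y) = Y² + (-1 - Y) = -1 + Y² - Y)
n(J) = -J² (n(J) = (-1 + 0² - 1*0)*J² = (-1 + 0 + 0)*J² = -J²)
A = 7
a = 2695 (a = -(-55)*(-7)² = -(-55)*49 = -55*(-49) = 2695)
a*A = 2695*7 = 18865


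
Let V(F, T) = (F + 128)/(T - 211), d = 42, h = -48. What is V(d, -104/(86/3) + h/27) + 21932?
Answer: 1836717278/83749 ≈ 21931.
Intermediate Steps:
V(F, T) = (128 + F)/(-211 + T)
V(d, -104/(86/3) + h/27) + 21932 = (128 + 42)/(-211 + (-104/(86/3) - 48/27)) + 21932 = 170/(-211 + (-104/(86*(⅓)) - 48*1/27)) + 21932 = 170/(-211 + (-104/86/3 - 16/9)) + 21932 = 170/(-211 + (-104*3/86 - 16/9)) + 21932 = 170/(-211 + (-156/43 - 16/9)) + 21932 = 170/(-211 - 2092/387) + 21932 = 170/(-83749/387) + 21932 = -387/83749*170 + 21932 = -65790/83749 + 21932 = 1836717278/83749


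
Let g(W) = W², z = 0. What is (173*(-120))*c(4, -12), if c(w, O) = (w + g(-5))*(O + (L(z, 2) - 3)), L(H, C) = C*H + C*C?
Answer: 6622440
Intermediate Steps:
L(H, C) = C² + C*H (L(H, C) = C*H + C² = C² + C*H)
c(w, O) = (1 + O)*(25 + w) (c(w, O) = (w + (-5)²)*(O + (2*(2 + 0) - 3)) = (w + 25)*(O + (2*2 - 3)) = (25 + w)*(O + (4 - 3)) = (25 + w)*(O + 1) = (25 + w)*(1 + O) = (1 + O)*(25 + w))
(173*(-120))*c(4, -12) = (173*(-120))*(25 + 4 + 25*(-12) - 12*4) = -20760*(25 + 4 - 300 - 48) = -20760*(-319) = 6622440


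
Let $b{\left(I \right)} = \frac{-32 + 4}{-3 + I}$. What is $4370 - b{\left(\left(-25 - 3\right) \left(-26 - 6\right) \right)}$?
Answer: $\frac{3902438}{893} \approx 4370.0$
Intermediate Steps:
$b{\left(I \right)} = - \frac{28}{-3 + I}$
$4370 - b{\left(\left(-25 - 3\right) \left(-26 - 6\right) \right)} = 4370 - - \frac{28}{-3 + \left(-25 - 3\right) \left(-26 - 6\right)} = 4370 - - \frac{28}{-3 - -896} = 4370 - - \frac{28}{-3 + 896} = 4370 - - \frac{28}{893} = 4370 + \frac{28}{893} = \frac{3902438}{893}$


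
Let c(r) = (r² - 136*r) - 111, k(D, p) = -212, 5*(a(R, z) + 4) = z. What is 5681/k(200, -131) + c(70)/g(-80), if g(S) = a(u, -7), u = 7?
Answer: 1620491/1908 ≈ 849.31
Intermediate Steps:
a(R, z) = -4 + z/5
g(S) = -27/5 (g(S) = -4 + (⅕)*(-7) = -4 - 7/5 = -27/5)
c(r) = -111 + r² - 136*r
5681/k(200, -131) + c(70)/g(-80) = 5681/(-212) + (-111 + 70² - 136*70)/(-27/5) = 5681*(-1/212) + (-111 + 4900 - 9520)*(-5/27) = -5681/212 - 4731*(-5/27) = -5681/212 + 7885/9 = 1620491/1908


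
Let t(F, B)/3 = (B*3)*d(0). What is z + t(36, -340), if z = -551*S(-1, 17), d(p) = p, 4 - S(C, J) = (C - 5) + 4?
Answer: -3306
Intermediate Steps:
S(C, J) = 5 - C (S(C, J) = 4 - ((C - 5) + 4) = 4 - ((-5 + C) + 4) = 4 - (-1 + C) = 4 + (1 - C) = 5 - C)
t(F, B) = 0 (t(F, B) = 3*((B*3)*0) = 3*((3*B)*0) = 3*0 = 0)
z = -3306 (z = -551*(5 - 1*(-1)) = -551*(5 + 1) = -551*6 = -3306)
z + t(36, -340) = -3306 + 0 = -3306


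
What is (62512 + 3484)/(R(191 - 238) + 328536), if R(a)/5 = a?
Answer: 65996/328301 ≈ 0.20102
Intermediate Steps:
R(a) = 5*a
(62512 + 3484)/(R(191 - 238) + 328536) = (62512 + 3484)/(5*(191 - 238) + 328536) = 65996/(5*(-47) + 328536) = 65996/(-235 + 328536) = 65996/328301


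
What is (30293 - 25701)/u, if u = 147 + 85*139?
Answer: 2296/5981 ≈ 0.38388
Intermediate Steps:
u = 11962 (u = 147 + 11815 = 11962)
(30293 - 25701)/u = (30293 - 25701)/11962 = 4592*(1/11962) = 2296/5981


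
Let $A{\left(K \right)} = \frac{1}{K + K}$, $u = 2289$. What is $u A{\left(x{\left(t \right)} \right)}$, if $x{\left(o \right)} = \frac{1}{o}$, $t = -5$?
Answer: $- \frac{11445}{2} \approx -5722.5$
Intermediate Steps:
$A{\left(K \right)} = \frac{1}{2 K}$
$u A{\left(x{\left(t \right)} \right)} = 2289 \frac{1}{2 \frac{1}{-5}} = 2289 \frac{1}{2 \left(- \frac{1}{5}\right)} = 2289 \cdot \frac{1}{2} \left(-5\right) = 2289 \left(- \frac{5}{2}\right) = - \frac{11445}{2}$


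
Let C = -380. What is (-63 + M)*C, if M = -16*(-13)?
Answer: -55100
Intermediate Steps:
M = 208
(-63 + M)*C = (-63 + 208)*(-380) = 145*(-380) = -55100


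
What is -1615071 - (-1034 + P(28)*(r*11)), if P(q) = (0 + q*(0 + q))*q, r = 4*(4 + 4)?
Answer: -9341141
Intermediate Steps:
r = 32 (r = 4*8 = 32)
P(q) = q³ (P(q) = (0 + q*q)*q = (0 + q²)*q = q²*q = q³)
-1615071 - (-1034 + P(28)*(r*11)) = -1615071 - (-1034 + 28³*(32*11)) = -1615071 - (-1034 + 21952*352) = -1615071 - (-1034 + 7727104) = -1615071 - 1*7726070 = -1615071 - 7726070 = -9341141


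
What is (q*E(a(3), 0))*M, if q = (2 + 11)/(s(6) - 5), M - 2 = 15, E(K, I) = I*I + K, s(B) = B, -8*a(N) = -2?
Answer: 221/4 ≈ 55.250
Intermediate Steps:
a(N) = 1/4 (a(N) = -1/8*(-2) = 1/4)
E(K, I) = K + I**2 (E(K, I) = I**2 + K = K + I**2)
M = 17 (M = 2 + 15 = 17)
q = 13 (q = (2 + 11)/(6 - 5) = 13/1 = 13*1 = 13)
(q*E(a(3), 0))*M = (13*(1/4 + 0**2))*17 = (13*(1/4 + 0))*17 = (13*(1/4))*17 = (13/4)*17 = 221/4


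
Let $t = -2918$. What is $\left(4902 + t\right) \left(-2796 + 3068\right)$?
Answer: $539648$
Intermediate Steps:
$\left(4902 + t\right) \left(-2796 + 3068\right) = \left(4902 - 2918\right) \left(-2796 + 3068\right) = 1984 \cdot 272 = 539648$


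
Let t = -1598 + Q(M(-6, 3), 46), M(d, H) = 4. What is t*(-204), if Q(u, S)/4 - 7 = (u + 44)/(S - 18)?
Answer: 2232168/7 ≈ 3.1888e+5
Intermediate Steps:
Q(u, S) = 28 + 4*(44 + u)/(-18 + S) (Q(u, S) = 28 + 4*((u + 44)/(S - 18)) = 28 + 4*((44 + u)/(-18 + S)) = 28 + 4*(44 + u)/(-18 + S))
t = -10942/7 (t = -1598 + 4*(-82 + 4 + 7*46)/(-18 + 46) = -1598 + 4*(-82 + 4 + 322)/28 = -1598 + 4*(1/28)*244 = -1598 + 244/7 = -10942/7 ≈ -1563.1)
t*(-204) = -10942/7*(-204) = 2232168/7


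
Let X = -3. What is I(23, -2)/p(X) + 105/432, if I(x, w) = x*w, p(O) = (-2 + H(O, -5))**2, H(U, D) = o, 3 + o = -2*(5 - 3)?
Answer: -421/1296 ≈ -0.32485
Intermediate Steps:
o = -7 (o = -3 - 2*(5 - 3) = -3 - 2*2 = -3 - 4 = -7)
H(U, D) = -7
p(O) = 81 (p(O) = (-2 - 7)**2 = (-9)**2 = 81)
I(x, w) = w*x
I(23, -2)/p(X) + 105/432 = -2*23/81 + 105/432 = -46*1/81 + 105*(1/432) = -46/81 + 35/144 = -421/1296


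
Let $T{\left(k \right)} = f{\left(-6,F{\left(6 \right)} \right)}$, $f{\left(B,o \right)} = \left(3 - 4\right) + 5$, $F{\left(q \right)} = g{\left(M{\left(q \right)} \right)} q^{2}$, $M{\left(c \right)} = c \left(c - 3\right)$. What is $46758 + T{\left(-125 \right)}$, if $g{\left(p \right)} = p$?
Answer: $46762$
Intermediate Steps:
$M{\left(c \right)} = c \left(-3 + c\right)$
$F{\left(q \right)} = q^{3} \left(-3 + q\right)$ ($F{\left(q \right)} = q \left(-3 + q\right) q^{2} = q^{3} \left(-3 + q\right)$)
$f{\left(B,o \right)} = 4$ ($f{\left(B,o \right)} = -1 + 5 = 4$)
$T{\left(k \right)} = 4$
$46758 + T{\left(-125 \right)} = 46758 + 4 = 46762$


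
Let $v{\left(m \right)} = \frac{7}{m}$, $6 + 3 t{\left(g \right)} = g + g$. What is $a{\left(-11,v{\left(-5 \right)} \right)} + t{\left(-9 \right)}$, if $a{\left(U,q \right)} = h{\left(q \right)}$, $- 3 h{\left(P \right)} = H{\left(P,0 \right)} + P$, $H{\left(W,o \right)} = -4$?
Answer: $- \frac{31}{5} \approx -6.2$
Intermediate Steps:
$t{\left(g \right)} = -2 + \frac{2 g}{3}$ ($t{\left(g \right)} = -2 + \frac{g + g}{3} = -2 + \frac{2 g}{3}$)
$h{\left(P \right)} = \frac{4}{3} - \frac{P}{3}$ ($h{\left(P \right)} = - \frac{-4 + P}{3} = \frac{4}{3} - \frac{P}{3}$)
$a{\left(U,q \right)} = \frac{4}{3} - \frac{q}{3}$
$a{\left(-11,v{\left(-5 \right)} \right)} + t{\left(-9 \right)} = \left(\frac{4}{3} - \frac{7 \frac{1}{-5}}{3}\right) + \left(-2 + \frac{2}{3} \left(-9\right)\right) = \left(\frac{4}{3} - \frac{7 \left(- \frac{1}{5}\right)}{3}\right) - 8 = \left(\frac{4}{3} - - \frac{7}{15}\right) - 8 = \left(\frac{4}{3} + \frac{7}{15}\right) - 8 = \frac{9}{5} - 8 = - \frac{31}{5}$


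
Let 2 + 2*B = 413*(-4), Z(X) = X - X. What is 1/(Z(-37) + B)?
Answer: -1/827 ≈ -0.0012092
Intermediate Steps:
Z(X) = 0
B = -827 (B = -1 + (413*(-4))/2 = -1 + (½)*(-1652) = -1 - 826 = -827)
1/(Z(-37) + B) = 1/(0 - 827) = 1/(-827) = -1/827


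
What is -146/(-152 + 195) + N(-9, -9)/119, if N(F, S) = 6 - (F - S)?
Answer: -17116/5117 ≈ -3.3449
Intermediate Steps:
N(F, S) = 6 + S - F (N(F, S) = 6 + (S - F) = 6 + S - F)
-146/(-152 + 195) + N(-9, -9)/119 = -146/(-152 + 195) + (6 - 9 - 1*(-9))/119 = -146/43 + (6 - 9 + 9)*(1/119) = -146*1/43 + 6*(1/119) = -146/43 + 6/119 = -17116/5117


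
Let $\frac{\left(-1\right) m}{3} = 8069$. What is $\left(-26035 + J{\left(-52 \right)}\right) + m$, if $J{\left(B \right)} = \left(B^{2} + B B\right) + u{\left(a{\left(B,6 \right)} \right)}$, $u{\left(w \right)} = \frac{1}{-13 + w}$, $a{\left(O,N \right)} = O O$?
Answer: $- \frac{120648293}{2691} \approx -44834.0$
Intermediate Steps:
$a{\left(O,N \right)} = O^{2}$
$m = -24207$ ($m = \left(-3\right) 8069 = -24207$)
$J{\left(B \right)} = \frac{1}{-13 + B^{2}} + 2 B^{2}$ ($J{\left(B \right)} = \left(B^{2} + B B\right) + \frac{1}{-13 + B^{2}} = \left(B^{2} + B^{2}\right) + \frac{1}{-13 + B^{2}} = 2 B^{2} + \frac{1}{-13 + B^{2}} = \frac{1}{-13 + B^{2}} + 2 B^{2}$)
$\left(-26035 + J{\left(-52 \right)}\right) + m = \left(-26035 + \frac{1 + 2 \left(-52\right)^{2} \left(-13 + \left(-52\right)^{2}\right)}{-13 + \left(-52\right)^{2}}\right) - 24207 = \left(-26035 + \frac{1 + 2 \cdot 2704 \left(-13 + 2704\right)}{-13 + 2704}\right) - 24207 = \left(-26035 + \frac{1 + 2 \cdot 2704 \cdot 2691}{2691}\right) - 24207 = \left(-26035 + \frac{1 + 14552928}{2691}\right) - 24207 = \left(-26035 + \frac{1}{2691} \cdot 14552929\right) - 24207 = \left(-26035 + \frac{14552929}{2691}\right) - 24207 = - \frac{55507256}{2691} - 24207 = - \frac{120648293}{2691}$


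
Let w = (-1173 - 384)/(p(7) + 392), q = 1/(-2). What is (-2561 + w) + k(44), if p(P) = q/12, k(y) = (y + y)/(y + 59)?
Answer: -2484427769/968921 ≈ -2564.1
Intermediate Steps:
q = -1/2 ≈ -0.50000
k(y) = 2*y/(59 + y) (k(y) = (2*y)/(59 + y) = 2*y/(59 + y))
p(P) = -1/24 (p(P) = -1/2/12 = -1/2*1/12 = -1/24)
w = -37368/9407 (w = (-1173 - 384)/(-1/24 + 392) = -1557/9407/24 = -1557*24/9407 = -37368/9407 ≈ -3.9724)
(-2561 + w) + k(44) = (-2561 - 37368/9407) + 2*44/(59 + 44) = -24128695/9407 + 2*44/103 = -24128695/9407 + 2*44*(1/103) = -24128695/9407 + 88/103 = -2484427769/968921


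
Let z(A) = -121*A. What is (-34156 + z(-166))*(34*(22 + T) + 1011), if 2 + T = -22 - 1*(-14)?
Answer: -19965330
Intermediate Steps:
T = -10 (T = -2 + (-22 - 1*(-14)) = -2 + (-22 + 14) = -2 - 8 = -10)
(-34156 + z(-166))*(34*(22 + T) + 1011) = (-34156 - 121*(-166))*(34*(22 - 10) + 1011) = (-34156 + 20086)*(34*12 + 1011) = -14070*(408 + 1011) = -14070*1419 = -19965330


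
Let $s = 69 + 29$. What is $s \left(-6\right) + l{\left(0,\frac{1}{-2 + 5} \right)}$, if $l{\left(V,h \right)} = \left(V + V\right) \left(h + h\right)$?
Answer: $-588$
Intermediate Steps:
$s = 98$
$l{\left(V,h \right)} = 4 V h$ ($l{\left(V,h \right)} = 2 V 2 h = 4 V h$)
$s \left(-6\right) + l{\left(0,\frac{1}{-2 + 5} \right)} = 98 \left(-6\right) + 4 \cdot 0 \frac{1}{-2 + 5} = -588 + 4 \cdot 0 \cdot \frac{1}{3} = -588 + 0 = -588$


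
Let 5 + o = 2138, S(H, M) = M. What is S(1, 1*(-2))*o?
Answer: -4266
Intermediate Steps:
o = 2133 (o = -5 + 2138 = 2133)
S(1, 1*(-2))*o = (1*(-2))*2133 = -2*2133 = -4266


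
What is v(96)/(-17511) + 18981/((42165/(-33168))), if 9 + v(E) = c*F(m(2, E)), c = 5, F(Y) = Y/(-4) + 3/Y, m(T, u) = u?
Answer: -39197338265569/2625249120 ≈ -14931.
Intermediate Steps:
F(Y) = 3/Y - Y/4 (F(Y) = Y*(-1/4) + 3/Y = -Y/4 + 3/Y = 3/Y - Y/4)
v(E) = -9 + 15/E - 5*E/4 (v(E) = -9 + 5*(3/E - E/4) = -9 + (15/E - 5*E/4) = -9 + 15/E - 5*E/4)
v(96)/(-17511) + 18981/((42165/(-33168))) = (-9 + 15/96 - 5/4*96)/(-17511) + 18981/((42165/(-33168))) = (-9 + 15*(1/96) - 120)*(-1/17511) + 18981/((42165*(-1/33168))) = (-9 + 5/32 - 120)*(-1/17511) + 18981/(-14055/11056) = -4123/32*(-1/17511) + 18981*(-11056/14055) = 4123/560352 - 69951312/4685 = -39197338265569/2625249120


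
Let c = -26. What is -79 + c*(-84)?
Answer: 2105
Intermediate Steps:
-79 + c*(-84) = -79 - 26*(-84) = -79 + 2184 = 2105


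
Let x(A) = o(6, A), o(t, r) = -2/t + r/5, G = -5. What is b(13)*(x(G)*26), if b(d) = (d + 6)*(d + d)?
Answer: -51376/3 ≈ -17125.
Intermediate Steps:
o(t, r) = -2/t + r/5 (o(t, r) = -2/t + r*(⅕) = -2/t + r/5)
x(A) = -⅓ + A/5 (x(A) = -2/6 + A/5 = -2*⅙ + A/5 = -⅓ + A/5)
b(d) = 2*d*(6 + d) (b(d) = (6 + d)*(2*d) = 2*d*(6 + d))
b(13)*(x(G)*26) = (2*13*(6 + 13))*((-⅓ + (⅕)*(-5))*26) = (2*13*19)*((-⅓ - 1)*26) = 494*(-4/3*26) = 494*(-104/3) = -51376/3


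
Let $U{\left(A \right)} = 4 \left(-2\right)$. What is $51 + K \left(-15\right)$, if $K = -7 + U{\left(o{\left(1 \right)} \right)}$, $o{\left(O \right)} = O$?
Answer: $276$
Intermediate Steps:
$U{\left(A \right)} = -8$
$K = -15$ ($K = -7 - 8 = -15$)
$51 + K \left(-15\right) = 51 - -225 = 51 + 225 = 276$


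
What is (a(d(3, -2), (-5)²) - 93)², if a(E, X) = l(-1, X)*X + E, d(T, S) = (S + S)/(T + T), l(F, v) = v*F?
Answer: 4648336/9 ≈ 5.1648e+5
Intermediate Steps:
l(F, v) = F*v
d(T, S) = S/T (d(T, S) = (2*S)/((2*T)) = (2*S)*(1/(2*T)) = S/T)
a(E, X) = E - X² (a(E, X) = (-X)*X + E = -X² + E = E - X²)
(a(d(3, -2), (-5)²) - 93)² = ((-2/3 - ((-5)²)²) - 93)² = ((-2*⅓ - 1*25²) - 93)² = ((-⅔ - 1*625) - 93)² = ((-⅔ - 625) - 93)² = (-1877/3 - 93)² = (-2156/3)² = 4648336/9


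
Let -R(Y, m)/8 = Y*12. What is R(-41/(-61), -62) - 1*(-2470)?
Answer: 146734/61 ≈ 2405.5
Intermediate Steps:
R(Y, m) = -96*Y (R(Y, m) = -8*Y*12 = -96*Y)
R(-41/(-61), -62) - 1*(-2470) = -(-3936)/(-61) - 1*(-2470) = -(-3936)*(-1)/61 + 2470 = -96*41/61 + 2470 = -3936/61 + 2470 = 146734/61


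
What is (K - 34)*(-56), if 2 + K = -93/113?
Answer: 233016/113 ≈ 2062.1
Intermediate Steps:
K = -319/113 (K = -2 - 93/113 = -319/113 ≈ -2.8230)
(K - 34)*(-56) = (-319/113 - 34)*(-56) = -4161/113*(-56) = 233016/113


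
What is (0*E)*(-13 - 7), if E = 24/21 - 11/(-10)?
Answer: 0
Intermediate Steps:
E = 157/70 (E = 24*(1/21) - 11*(-⅒) = 8/7 + 11/10 = 157/70 ≈ 2.2429)
(0*E)*(-13 - 7) = (0*(157/70))*(-13 - 7) = 0*(-20) = 0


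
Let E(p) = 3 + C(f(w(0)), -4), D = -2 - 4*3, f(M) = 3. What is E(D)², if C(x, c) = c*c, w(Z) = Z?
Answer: 361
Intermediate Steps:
C(x, c) = c²
D = -14 (D = -2 - 12 = -14)
E(p) = 19 (E(p) = 3 + (-4)² = 3 + 16 = 19)
E(D)² = 19² = 361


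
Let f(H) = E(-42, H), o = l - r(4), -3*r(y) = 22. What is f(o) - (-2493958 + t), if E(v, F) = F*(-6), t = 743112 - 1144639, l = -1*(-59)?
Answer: 2895087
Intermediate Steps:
r(y) = -22/3 (r(y) = -⅓*22 = -22/3)
l = 59
t = -401527
E(v, F) = -6*F
o = 199/3 (o = 59 - 1*(-22/3) = 59 + 22/3 = 199/3 ≈ 66.333)
f(H) = -6*H
f(o) - (-2493958 + t) = -6*199/3 - (-2493958 - 401527) = -398 - 1*(-2895485) = -398 + 2895485 = 2895087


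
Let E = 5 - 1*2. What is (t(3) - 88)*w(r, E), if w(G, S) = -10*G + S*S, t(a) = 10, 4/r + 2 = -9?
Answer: -10842/11 ≈ -985.64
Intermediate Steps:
r = -4/11 (r = 4/(-2 - 9) = 4/(-11) = 4*(-1/11) = -4/11 ≈ -0.36364)
E = 3 (E = 5 - 2 = 3)
w(G, S) = S² - 10*G (w(G, S) = -10*G + S² = S² - 10*G)
(t(3) - 88)*w(r, E) = (10 - 88)*(3² - 10*(-4/11)) = -78*(9 + 40/11) = -78*139/11 = -10842/11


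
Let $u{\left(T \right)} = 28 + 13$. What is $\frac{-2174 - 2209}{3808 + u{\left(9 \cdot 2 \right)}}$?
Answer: $- \frac{1461}{1283} \approx -1.1387$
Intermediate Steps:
$u{\left(T \right)} = 41$
$\frac{-2174 - 2209}{3808 + u{\left(9 \cdot 2 \right)}} = \frac{-2174 - 2209}{3808 + 41} = - \frac{4383}{3849} = \left(-4383\right) \frac{1}{3849} = - \frac{1461}{1283}$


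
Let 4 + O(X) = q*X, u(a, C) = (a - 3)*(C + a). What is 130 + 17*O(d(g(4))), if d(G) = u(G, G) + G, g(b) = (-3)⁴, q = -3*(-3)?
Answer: 1945763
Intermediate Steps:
u(a, C) = (-3 + a)*(C + a)
q = 9
g(b) = 81
d(G) = -5*G + 2*G² (d(G) = (G² - 3*G - 3*G + G*G) + G = (G² - 3*G - 3*G + G²) + G = (-6*G + 2*G²) + G = -5*G + 2*G²)
O(X) = -4 + 9*X
130 + 17*O(d(g(4))) = 130 + 17*(-4 + 9*(81*(-5 + 2*81))) = 130 + 17*(-4 + 9*(81*(-5 + 162))) = 130 + 17*(-4 + 9*(81*157)) = 130 + 17*(-4 + 9*12717) = 130 + 17*(-4 + 114453) = 130 + 17*114449 = 130 + 1945633 = 1945763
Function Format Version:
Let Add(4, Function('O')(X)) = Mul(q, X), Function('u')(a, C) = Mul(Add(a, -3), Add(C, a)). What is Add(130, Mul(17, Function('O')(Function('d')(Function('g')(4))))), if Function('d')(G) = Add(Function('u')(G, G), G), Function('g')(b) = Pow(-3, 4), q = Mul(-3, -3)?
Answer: 1945763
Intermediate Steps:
Function('u')(a, C) = Mul(Add(-3, a), Add(C, a))
q = 9
Function('g')(b) = 81
Function('d')(G) = Add(Mul(-5, G), Mul(2, Pow(G, 2))) (Function('d')(G) = Add(Add(Pow(G, 2), Mul(-3, G), Mul(-3, G), Mul(G, G)), G) = Add(Add(Pow(G, 2), Mul(-3, G), Mul(-3, G), Pow(G, 2)), G) = Add(Add(Mul(-6, G), Mul(2, Pow(G, 2))), G) = Add(Mul(-5, G), Mul(2, Pow(G, 2))))
Function('O')(X) = Add(-4, Mul(9, X))
Add(130, Mul(17, Function('O')(Function('d')(Function('g')(4))))) = Add(130, Mul(17, Add(-4, Mul(9, Mul(81, Add(-5, Mul(2, 81))))))) = Add(130, Mul(17, Add(-4, Mul(9, Mul(81, Add(-5, 162)))))) = Add(130, Mul(17, Add(-4, Mul(9, Mul(81, 157))))) = Add(130, Mul(17, Add(-4, Mul(9, 12717)))) = Add(130, Mul(17, Add(-4, 114453))) = Add(130, Mul(17, 114449)) = Add(130, 1945633) = 1945763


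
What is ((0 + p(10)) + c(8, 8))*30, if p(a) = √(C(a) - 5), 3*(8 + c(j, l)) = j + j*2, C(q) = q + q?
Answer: 30*√15 ≈ 116.19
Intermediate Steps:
C(q) = 2*q
c(j, l) = -8 + j (c(j, l) = -8 + (j + j*2)/3 = -8 + (j + 2*j)/3 = -8 + (3*j)/3 = -8 + j)
p(a) = √(-5 + 2*a) (p(a) = √(2*a - 5) = √(-5 + 2*a))
((0 + p(10)) + c(8, 8))*30 = ((0 + √(-5 + 2*10)) + (-8 + 8))*30 = ((0 + √(-5 + 20)) + 0)*30 = ((0 + √15) + 0)*30 = (√15 + 0)*30 = √15*30 = 30*√15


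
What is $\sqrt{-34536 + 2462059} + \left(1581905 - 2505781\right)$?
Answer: $-923876 + \sqrt{2427523} \approx -9.2232 \cdot 10^{5}$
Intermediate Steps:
$\sqrt{-34536 + 2462059} + \left(1581905 - 2505781\right) = \sqrt{2427523} + \left(1581905 - 2505781\right) = \sqrt{2427523} - 923876 = -923876 + \sqrt{2427523}$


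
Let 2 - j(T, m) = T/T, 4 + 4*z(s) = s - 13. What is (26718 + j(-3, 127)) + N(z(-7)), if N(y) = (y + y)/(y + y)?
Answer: 26720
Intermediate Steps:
z(s) = -17/4 + s/4 (z(s) = -1 + (s - 13)/4 = -1 + (-13 + s)/4 = -1 + (-13/4 + s/4) = -17/4 + s/4)
N(y) = 1 (N(y) = (2*y)/((2*y)) = (2*y)*(1/(2*y)) = 1)
j(T, m) = 1 (j(T, m) = 2 - T/T = 2 - 1*1 = 2 - 1 = 1)
(26718 + j(-3, 127)) + N(z(-7)) = (26718 + 1) + 1 = 26719 + 1 = 26720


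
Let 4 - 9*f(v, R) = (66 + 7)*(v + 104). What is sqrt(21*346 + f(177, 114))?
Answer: sqrt(44885)/3 ≈ 70.620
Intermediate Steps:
f(v, R) = -7588/9 - 73*v/9 (f(v, R) = 4/9 - (66 + 7)*(v + 104)/9 = 4/9 - 73*(104 + v)/9 = 4/9 - (7592 + 73*v)/9 = 4/9 + (-7592/9 - 73*v/9) = -7588/9 - 73*v/9)
sqrt(21*346 + f(177, 114)) = sqrt(21*346 + (-7588/9 - 73/9*177)) = sqrt(7266 + (-7588/9 - 4307/3)) = sqrt(7266 - 20509/9) = sqrt(44885/9) = sqrt(44885)/3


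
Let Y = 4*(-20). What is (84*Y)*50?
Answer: -336000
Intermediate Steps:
Y = -80
(84*Y)*50 = (84*(-80))*50 = -6720*50 = -336000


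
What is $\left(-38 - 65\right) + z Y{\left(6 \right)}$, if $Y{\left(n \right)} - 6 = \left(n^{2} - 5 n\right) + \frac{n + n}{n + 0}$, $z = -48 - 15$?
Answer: $-985$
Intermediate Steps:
$z = -63$ ($z = -48 - 15 = -63$)
$Y{\left(n \right)} = 8 + n^{2} - 5 n$ ($Y{\left(n \right)} = 6 + \left(\left(n^{2} - 5 n\right) + \frac{n + n}{n + 0}\right) = 6 + \left(\left(n^{2} - 5 n\right) + \frac{2 n}{n}\right) = 6 + \left(\left(n^{2} - 5 n\right) + 2\right) = 6 + \left(2 + n^{2} - 5 n\right) = 8 + n^{2} - 5 n$)
$\left(-38 - 65\right) + z Y{\left(6 \right)} = \left(-38 - 65\right) - 63 \left(8 + 6^{2} - 30\right) = \left(-38 - 65\right) - 63 \left(8 + 36 - 30\right) = -103 - 882 = -985$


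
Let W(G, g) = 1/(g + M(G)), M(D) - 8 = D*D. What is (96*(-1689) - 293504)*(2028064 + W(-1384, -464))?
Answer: -221202441247416956/239375 ≈ -9.2408e+11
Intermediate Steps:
M(D) = 8 + D² (M(D) = 8 + D*D = 8 + D²)
W(G, g) = 1/(8 + g + G²) (W(G, g) = 1/(g + (8 + G²)) = 1/(8 + g + G²))
(96*(-1689) - 293504)*(2028064 + W(-1384, -464)) = (96*(-1689) - 293504)*(2028064 + 1/(8 - 464 + (-1384)²)) = (-162144 - 293504)*(2028064 + 1/(8 - 464 + 1915456)) = -455648*(2028064 + 1/1915000) = -455648*3883742560001/1915000 = -221202441247416956/239375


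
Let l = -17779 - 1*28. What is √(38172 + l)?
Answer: √20365 ≈ 142.71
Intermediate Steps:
l = -17807 (l = -17779 - 28 = -17807)
√(38172 + l) = √(38172 - 17807) = √20365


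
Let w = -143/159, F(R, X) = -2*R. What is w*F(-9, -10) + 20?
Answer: 202/53 ≈ 3.8113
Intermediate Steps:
w = -143/159 (w = -143*1/159 = -143/159 ≈ -0.89937)
w*F(-9, -10) + 20 = -(-286)*(-9)/159 + 20 = -143/159*18 + 20 = -858/53 + 20 = 202/53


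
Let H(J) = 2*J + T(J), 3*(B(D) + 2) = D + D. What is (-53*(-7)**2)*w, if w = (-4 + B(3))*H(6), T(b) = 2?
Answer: 145432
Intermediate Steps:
B(D) = -2 + 2*D/3 (B(D) = -2 + (D + D)/3 = -2 + (2*D)/3 = -2 + 2*D/3)
H(J) = 2 + 2*J (H(J) = 2*J + 2 = 2 + 2*J)
w = -56 (w = (-4 + (-2 + (2/3)*3))*(2 + 2*6) = (-4 + (-2 + 2))*(2 + 12) = (-4 + 0)*14 = -4*14 = -56)
(-53*(-7)**2)*w = -53*(-7)**2*(-56) = -53*49*(-56) = -2597*(-56) = 145432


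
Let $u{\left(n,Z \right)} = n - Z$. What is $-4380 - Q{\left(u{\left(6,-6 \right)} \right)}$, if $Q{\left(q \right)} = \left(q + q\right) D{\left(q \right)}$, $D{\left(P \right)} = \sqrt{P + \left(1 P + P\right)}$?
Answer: $-4524$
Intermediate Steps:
$D{\left(P \right)} = \sqrt{3} \sqrt{P}$ ($D{\left(P \right)} = \sqrt{P + \left(P + P\right)} = \sqrt{P + 2 P} = \sqrt{3 P} = \sqrt{3} \sqrt{P}$)
$Q{\left(q \right)} = 2 \sqrt{3} q^{\frac{3}{2}}$ ($Q{\left(q \right)} = \left(q + q\right) \sqrt{3} \sqrt{q} = 2 q \sqrt{3} \sqrt{q} = 2 \sqrt{3} q^{\frac{3}{2}}$)
$-4380 - Q{\left(u{\left(6,-6 \right)} \right)} = -4380 - 2 \sqrt{3} \left(6 - -6\right)^{\frac{3}{2}} = -4380 - 2 \sqrt{3} \left(6 + 6\right)^{\frac{3}{2}} = -4380 - 2 \sqrt{3} \cdot 12^{\frac{3}{2}} = -4380 - 2 \sqrt{3} \cdot 24 \sqrt{3} = -4380 - 144 = -4524$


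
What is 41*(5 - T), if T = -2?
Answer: 287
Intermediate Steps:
41*(5 - T) = 41*(5 - 1*(-2)) = 41*(5 + 2) = 41*7 = 287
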